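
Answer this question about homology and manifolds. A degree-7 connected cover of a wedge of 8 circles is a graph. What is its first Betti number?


Nielsen-Schreier: an index-n subgroup of F_r is free of rank 1 + n(r-1).
Equivalently: chi(cover) = n*chi(base); chi(vee_r S^1) = 1 - 8 = -7.
chi(E) = 7*(-7) = -49; rank = 1 - chi(E) = 1 - (-49) = 50.
rank = 1 + 7*(8-1) = 1 + 49 = 50

50


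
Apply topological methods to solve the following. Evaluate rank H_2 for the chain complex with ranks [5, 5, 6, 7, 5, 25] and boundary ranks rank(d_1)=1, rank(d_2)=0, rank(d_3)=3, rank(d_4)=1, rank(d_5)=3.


rank H_k = rank(ker d_k) - rank(im d_{k+1}).
rank(ker d_2) = rank(C_2) - rank(d_2) = 6 - 0 = 6.
rank(im d_{2+1}) = 3.
rank H_2 = 6 - 3 = 3

3


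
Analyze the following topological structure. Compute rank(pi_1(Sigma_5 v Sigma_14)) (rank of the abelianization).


For a wedge: H_1(A v B) = H_1(A) + H_1(B).
b_1(Sigma_5) = 10, b_1(Sigma_14) = 28.
b_1 = 10 + 28 = 38

38


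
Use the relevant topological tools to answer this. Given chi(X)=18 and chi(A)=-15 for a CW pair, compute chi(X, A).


Relative Euler characteristic: chi(X, A) = chi(X) - chi(A).
= 18 - (-15) = 33

33


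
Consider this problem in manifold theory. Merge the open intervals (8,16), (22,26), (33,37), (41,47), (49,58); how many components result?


Sort and merge overlapping open intervals.
Merged: (8,16), (22,26), (33,37), (41,47), (49,58).
Number of components = 5

5


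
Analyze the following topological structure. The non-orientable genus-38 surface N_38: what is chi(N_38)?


For a non-orientable closed surface with k crosscaps: chi = 2 - k.
Here k = 38.
chi = 2 - 38 = -36

-36


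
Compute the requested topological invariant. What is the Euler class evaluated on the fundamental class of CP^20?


For any closed oriented manifold, <e(TM),[M]> = chi(M).
chi(CP^20) = 20+1 = 21

21


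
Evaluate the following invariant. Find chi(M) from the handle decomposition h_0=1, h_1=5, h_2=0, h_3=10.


Handles of index k contribute (-1)^k to chi (same as CW cells).
chi = (1) + (-5) + (0) + (-10) = -14

-14


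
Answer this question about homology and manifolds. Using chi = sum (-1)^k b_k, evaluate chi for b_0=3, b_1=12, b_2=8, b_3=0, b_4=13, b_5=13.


chi = sum_k (-1)^k b_k.
= (3) + (-12) + (8) + (0) + (13) + (-13)
= -1

-1


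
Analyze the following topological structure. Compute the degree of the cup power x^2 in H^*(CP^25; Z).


|x| = 2 in H^*(CP^n).
|x^2| = 2 * |x| = 2 * 2 = 4

4


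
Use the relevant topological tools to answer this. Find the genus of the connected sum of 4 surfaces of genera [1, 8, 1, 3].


Genus is additive under connected sum of orientable surfaces.
g = 1 + 8 + 1 + 3 = 13

13


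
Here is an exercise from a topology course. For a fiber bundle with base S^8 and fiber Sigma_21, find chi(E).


chi(S^8) = 2 (n even), chi(Sigma_21) = 2 - 2*21 = -40.
chi(E) = 2 * (-40) = -80

-80


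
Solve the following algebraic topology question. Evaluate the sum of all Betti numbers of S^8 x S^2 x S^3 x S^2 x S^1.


Total Betti number is multiplicative under products.
Each S^d (d>=1) has total Betti number 2.
There are 5 sphere factors.
Total = 2^5 = 32

32


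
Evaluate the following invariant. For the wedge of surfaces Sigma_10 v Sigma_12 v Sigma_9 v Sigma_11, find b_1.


For a wedge X v Y: reduced H_k(X v Y) = H_k(X) + H_k(Y).
Each Sigma_g contributes b_1 = 2g.
b_1 = 20 + 24 + 18 + 22 = 84

84


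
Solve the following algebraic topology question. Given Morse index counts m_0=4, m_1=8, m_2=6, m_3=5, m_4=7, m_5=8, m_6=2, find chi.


Morse theory: chi(M) = sum_k (-1)^k m_k where m_k = #(index-k critical points).
= (4) + (-8) + (6) + (-5) + (7) + (-8) + (2) = -2

-2


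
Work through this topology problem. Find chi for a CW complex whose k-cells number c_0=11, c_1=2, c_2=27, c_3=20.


chi = sum_k (-1)^k c_k.
= (-1)^0*11 + (-1)^1*2 + (-1)^2*27 + (-1)^3*20
= (11) + (-2) + (27) + (-20)
= 16

16


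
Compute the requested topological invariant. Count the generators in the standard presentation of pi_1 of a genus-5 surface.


Standard presentation: pi_1(Sigma_g) = <a_1,b_1,...,a_g,b_g | [a_1,b_1]...[a_g,b_g] = 1>.
Number of generators = 2g = 2*5 = 10

10


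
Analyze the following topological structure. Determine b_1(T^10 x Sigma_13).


pi_1(A x B) = pi_1(A) x pi_1(B); rank of abelianization = b_1.
b_1(T^10) = 10, b_1(Sigma_13) = 2*13 = 26.
b_1(product) = 10 + 26 = 36

36


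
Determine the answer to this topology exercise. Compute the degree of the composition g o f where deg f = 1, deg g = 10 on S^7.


Degree is multiplicative under composition: deg(g o f) = deg(g) * deg(f).
= 10 * 1 = 10

10


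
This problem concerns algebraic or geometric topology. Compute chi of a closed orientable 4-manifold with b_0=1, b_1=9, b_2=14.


By Poincare duality b_k = b_{4-k}, so full Betti numbers: b_0=1, b_1=9, b_2=14, b_3=9, b_4=1.
chi = sum (-1)^k b_k = -2

-2


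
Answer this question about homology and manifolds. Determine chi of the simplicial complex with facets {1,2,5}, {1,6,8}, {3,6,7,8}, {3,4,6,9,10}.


Enumerate all faces; f-vector: f_0=10, f_1=20, f_2=16, f_3=6, f_4=1.
chi = sum (-1)^k f_k = 1

1


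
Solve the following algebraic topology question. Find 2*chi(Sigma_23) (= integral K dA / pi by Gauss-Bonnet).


Gauss-Bonnet: integral K dA = 2*pi*chi(M).
chi(Sigma_23) = 2 - 2*23 = -44.
(integral K dA)/pi = 2*chi = 2*(-44) = -88

-88


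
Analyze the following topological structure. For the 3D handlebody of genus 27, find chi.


A genus-g handlebody deformation retracts to a wedge of g circles.
chi(vee_g S^1) = 1 - g.
chi(H_27) = 1 - 27 = -26

-26


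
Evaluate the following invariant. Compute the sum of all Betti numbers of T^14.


b_k(T^14) = C(14,k), so the sum over k is sum_k C(14,k) = 2^14.
Total = 2^14 = 16384

16384


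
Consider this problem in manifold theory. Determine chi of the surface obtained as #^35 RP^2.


For a non-orientable closed surface with k crosscaps: chi = 2 - k.
Here k = 35.
chi = 2 - 35 = -33

-33


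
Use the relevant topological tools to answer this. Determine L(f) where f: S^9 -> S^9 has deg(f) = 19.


On S^9: L(f) = tr(f_0*) + (-1)^9 tr(f_9*) = 1 + (-1)^9 * deg(f).
L(f) = 1 + (-1)^9 * 19 = 1 + -19 = -18

-18


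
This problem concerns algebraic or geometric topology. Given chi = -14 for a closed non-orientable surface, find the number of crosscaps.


chi = 2 - k for closed non-orientable surfaces with k crosscaps.
-14 = 2 - k
k = 2 - (-14) = 16

16


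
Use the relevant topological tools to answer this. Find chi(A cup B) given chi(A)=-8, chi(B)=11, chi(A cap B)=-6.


chi(A cup B) = chi(A) + chi(B) - chi(A cap B)
= -8 + (11) - (-6)
= 9

9


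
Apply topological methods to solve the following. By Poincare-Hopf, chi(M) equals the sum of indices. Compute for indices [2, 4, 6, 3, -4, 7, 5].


Poincare-Hopf: chi(M) = sum of indices of zeros.
chi = (2) + (4) + (6) + (3) + (-4) + (7) + (5) = 23

23


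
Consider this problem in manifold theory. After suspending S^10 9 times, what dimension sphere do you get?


Each suspension raises dimension by 1: Sigma S^n = S^{n+1}.
Sigma^9 S^10 = S^{10+9} = S^19

19


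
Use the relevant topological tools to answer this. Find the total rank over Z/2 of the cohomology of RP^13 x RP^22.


dim H^*(RP^n; Z/2) = n+1 (one Z/2 in each degree 0..n).
Total Betti number is multiplicative.
Total = (13+1) * (22+1) = 14 * 23 = 322

322


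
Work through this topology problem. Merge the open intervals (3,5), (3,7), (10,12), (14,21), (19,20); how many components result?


Sort and merge overlapping open intervals.
Merged: (3,7), (10,12), (14,21).
Number of components = 3

3


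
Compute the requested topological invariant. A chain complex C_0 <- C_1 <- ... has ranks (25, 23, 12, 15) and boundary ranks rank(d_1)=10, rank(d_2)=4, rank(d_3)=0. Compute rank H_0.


rank H_k = rank(ker d_k) - rank(im d_{k+1}).
rank(ker d_0) = rank(C_0) - rank(d_0) = 25 - 0 = 25.
rank(im d_{0+1}) = 10.
rank H_0 = 25 - 10 = 15

15


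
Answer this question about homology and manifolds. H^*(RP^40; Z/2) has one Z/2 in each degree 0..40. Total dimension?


H^k(RP^40; Z/2) = Z/2 for each 0 <= k <= 40.
Total dimension = 40 + 1 = 41

41


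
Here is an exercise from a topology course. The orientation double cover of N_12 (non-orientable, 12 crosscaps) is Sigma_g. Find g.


chi(N_12) = 2 - 12 = -10.
Double cover: chi(Sigma_g) = 2 * chi(N_12) = 2*(-10) = -20.
2 - 2g = -20, so g = (2 - (-20))/2 = 22/2 = 11

11


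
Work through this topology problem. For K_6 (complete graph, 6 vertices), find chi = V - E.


K_6: V = 6, E = C(6,2) = 15.
chi = V - E = 6 - 15 = -9

-9


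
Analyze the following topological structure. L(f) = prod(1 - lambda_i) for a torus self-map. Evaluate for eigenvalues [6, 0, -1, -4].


For a torus self-map: L(f) = det(I - A) where A acts on H_1.
L(f) = (1-6) * (1-0) * (1--1) * (1--4) = -5 * 1 * 2 * 5 = -50

-50


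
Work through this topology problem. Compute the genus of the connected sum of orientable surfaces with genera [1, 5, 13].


Genus is additive under connected sum of orientable surfaces.
g = 1 + 5 + 13 = 19

19


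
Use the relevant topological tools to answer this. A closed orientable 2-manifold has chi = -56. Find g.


chi = 2 - 2g for closed orientable surfaces.
-56 = 2 - 2g
2g = 2 - (-56) = 58
g = 29

29


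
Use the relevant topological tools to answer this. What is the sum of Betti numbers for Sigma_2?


For Sigma_2: b_0 = 1, b_1 = 2g = 4, b_2 = 1.
Total = 1 + 4 + 1 = 6

6


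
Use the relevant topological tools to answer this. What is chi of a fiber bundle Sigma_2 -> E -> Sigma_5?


For a fiber bundle F -> E -> B (with CW structure): chi(E) = chi(B) * chi(F).
chi(Sigma_5) = -8, chi(Sigma_2) = -2.
chi(E) = (-8) * (-2) = 16

16


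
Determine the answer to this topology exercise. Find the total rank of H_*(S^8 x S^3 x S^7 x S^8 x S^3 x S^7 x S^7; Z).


Total Betti number is multiplicative under products.
Each S^d (d>=1) has total Betti number 2.
There are 7 sphere factors.
Total = 2^7 = 128

128


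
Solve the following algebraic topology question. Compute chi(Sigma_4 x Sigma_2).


chi(Sigma_4) = 2 - 2*4 = -6
chi(Sigma_2) = 2 - 2*2 = -2
chi(product) = (-6) * (-2) = 12

12


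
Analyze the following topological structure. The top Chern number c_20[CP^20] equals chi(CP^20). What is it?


For any closed oriented manifold, <e(TM),[M]> = chi(M).
chi(CP^20) = 20+1 = 21

21


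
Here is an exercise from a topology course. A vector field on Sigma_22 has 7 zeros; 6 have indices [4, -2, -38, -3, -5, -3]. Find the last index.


Poincare-Hopf: sum of indices = chi(M).
chi(Sigma_22) = 2 - 2*22 = -42.
Sum of known indices = -47.
x = chi - (sum known) = -42 - (-47) = 5

5


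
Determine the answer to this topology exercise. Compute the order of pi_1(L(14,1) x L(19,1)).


pi_1(X x Y) = pi_1(X) x pi_1(Y).
pi_1(L(14,1)) = Z/14, pi_1(L(19,1)) = Z/19.
|Z/14 x Z/19| = 14 * 19 = 266

266


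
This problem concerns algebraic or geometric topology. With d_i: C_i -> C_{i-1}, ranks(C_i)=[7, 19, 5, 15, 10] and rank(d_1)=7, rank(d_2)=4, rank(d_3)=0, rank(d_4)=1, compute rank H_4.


rank H_k = rank(ker d_k) - rank(im d_{k+1}).
rank(ker d_4) = rank(C_4) - rank(d_4) = 10 - 1 = 9.
rank(im d_{4+1}) = 0.
rank H_4 = 9 - 0 = 9

9


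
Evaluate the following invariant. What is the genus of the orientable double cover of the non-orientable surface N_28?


chi(N_28) = 2 - 28 = -26.
Double cover: chi(Sigma_g) = 2 * chi(N_28) = 2*(-26) = -52.
2 - 2g = -52, so g = (2 - (-52))/2 = 54/2 = 27

27


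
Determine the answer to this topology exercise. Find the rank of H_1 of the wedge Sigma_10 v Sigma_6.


For a wedge: H_1(A v B) = H_1(A) + H_1(B).
b_1(Sigma_10) = 20, b_1(Sigma_6) = 12.
b_1 = 20 + 12 = 32

32


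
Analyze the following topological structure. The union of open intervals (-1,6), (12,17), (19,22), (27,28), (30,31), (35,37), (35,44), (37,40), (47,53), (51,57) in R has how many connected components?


Sort and merge overlapping open intervals.
Merged: (-1,6), (12,17), (19,22), (27,28), (30,31), (35,44), (47,57).
Number of components = 7

7


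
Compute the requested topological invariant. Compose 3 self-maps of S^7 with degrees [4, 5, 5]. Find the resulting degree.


Degree is multiplicative: deg(composition) = product of degrees.
= (4) * (5) * (5) = 100

100


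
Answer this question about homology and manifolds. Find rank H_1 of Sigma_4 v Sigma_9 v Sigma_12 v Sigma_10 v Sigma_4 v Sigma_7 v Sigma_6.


For a wedge X v Y: reduced H_k(X v Y) = H_k(X) + H_k(Y).
Each Sigma_g contributes b_1 = 2g.
b_1 = 8 + 18 + 24 + 20 + 8 + 14 + 12 = 104

104


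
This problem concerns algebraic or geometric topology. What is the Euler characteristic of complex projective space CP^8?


CP^8 has one cell in each even dimension 0, 2, ..., 2*8 (8+1 cells total).
All cells are even-dimensional, so chi = number of cells.
chi = 8 + 1 = 9

9


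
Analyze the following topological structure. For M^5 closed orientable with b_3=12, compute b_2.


Poincare duality for closed orientable n-manifolds: b_k = b_{n-k}.
Here n = 5, so b_2 = b_3 = 12

12


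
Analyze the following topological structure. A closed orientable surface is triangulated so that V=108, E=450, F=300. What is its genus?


chi = V - E + F = 108 - 450 + 300 = -42
For orientable closed surface: chi = 2 - 2g, so g = (2 - chi)/2.
g = (2 - (-42)) / 2 = 44 / 2 = 22

22


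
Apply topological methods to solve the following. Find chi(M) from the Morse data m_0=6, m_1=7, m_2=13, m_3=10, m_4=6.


Morse theory: chi(M) = sum_k (-1)^k m_k where m_k = #(index-k critical points).
= (6) + (-7) + (13) + (-10) + (6) = 8

8


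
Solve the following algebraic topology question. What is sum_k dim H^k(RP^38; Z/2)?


H^k(RP^38; Z/2) = Z/2 for each 0 <= k <= 38.
Total dimension = 38 + 1 = 39

39


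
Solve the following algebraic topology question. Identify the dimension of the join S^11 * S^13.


Join of spheres: S^m * S^n = S^{m+n+1}.
dim = 11 + 13 + 1 = 25

25


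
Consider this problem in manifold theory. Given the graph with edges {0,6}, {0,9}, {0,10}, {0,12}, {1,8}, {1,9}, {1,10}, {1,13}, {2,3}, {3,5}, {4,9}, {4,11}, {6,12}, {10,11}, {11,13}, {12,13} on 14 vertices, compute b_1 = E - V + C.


b_1 = E - V + (number of components).
E = 16, V = 14, components = 3.
b_1 = 16 - 14 + 3 = 5

5


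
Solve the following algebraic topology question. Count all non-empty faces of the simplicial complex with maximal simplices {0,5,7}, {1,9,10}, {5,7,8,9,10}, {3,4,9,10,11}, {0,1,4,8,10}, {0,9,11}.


Each maximal simplex on m vertices has 2^m - 1 nonempty faces.
Take the union (dedupe shared faces).
Total distinct faces = 93

93


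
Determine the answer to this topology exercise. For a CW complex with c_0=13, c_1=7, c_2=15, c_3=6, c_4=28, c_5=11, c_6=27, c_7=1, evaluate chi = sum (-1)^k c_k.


chi = sum_k (-1)^k c_k.
= (-1)^0*13 + (-1)^1*7 + (-1)^2*15 + (-1)^3*6 + (-1)^4*28 + (-1)^5*11 + (-1)^6*27 + (-1)^7*1
= (13) + (-7) + (15) + (-6) + (28) + (-11) + (27) + (-1)
= 58

58


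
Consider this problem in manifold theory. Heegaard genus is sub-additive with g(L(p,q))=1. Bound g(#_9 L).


Heegaard genus satisfies g(A#B) <= g(A) + g(B).
Each lens space has g = 1.
Upper bound: 9 * 1 = 9

9


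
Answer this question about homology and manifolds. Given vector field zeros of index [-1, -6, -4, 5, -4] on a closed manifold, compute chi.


Poincare-Hopf: chi(M) = sum of indices of zeros.
chi = (-1) + (-6) + (-4) + (5) + (-4) = -10

-10


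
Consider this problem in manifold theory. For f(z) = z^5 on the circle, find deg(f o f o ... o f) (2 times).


deg(f) = 5. Degree is multiplicative: deg(f^2) = (deg f)^2.
deg(f^2) = (5)^2 = 25

25


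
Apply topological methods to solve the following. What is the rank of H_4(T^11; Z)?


By the Kunneth formula, b_k(T^n) = C(n,k).
b_4(T^11) = C(11,4).
C(11,4) = 11!/(4!*7!) = 330

330


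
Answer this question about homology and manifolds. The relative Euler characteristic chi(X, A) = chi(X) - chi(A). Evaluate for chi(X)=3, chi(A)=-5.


Relative Euler characteristic: chi(X, A) = chi(X) - chi(A).
= 3 - (-5) = 8

8


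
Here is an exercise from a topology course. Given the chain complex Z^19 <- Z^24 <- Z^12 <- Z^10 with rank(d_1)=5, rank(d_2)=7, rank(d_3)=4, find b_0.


rank H_k = rank(ker d_k) - rank(im d_{k+1}).
rank(ker d_0) = rank(C_0) - rank(d_0) = 19 - 0 = 19.
rank(im d_{0+1}) = 5.
rank H_0 = 19 - 5 = 14

14


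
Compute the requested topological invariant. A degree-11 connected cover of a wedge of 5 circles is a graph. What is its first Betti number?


Nielsen-Schreier: an index-n subgroup of F_r is free of rank 1 + n(r-1).
Equivalently: chi(cover) = n*chi(base); chi(vee_r S^1) = 1 - 5 = -4.
chi(E) = 11*(-4) = -44; rank = 1 - chi(E) = 1 - (-44) = 45.
rank = 1 + 11*(5-1) = 1 + 44 = 45

45


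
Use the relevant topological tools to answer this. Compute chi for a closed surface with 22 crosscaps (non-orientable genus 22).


For a non-orientable closed surface with k crosscaps: chi = 2 - k.
Here k = 22.
chi = 2 - 22 = -20

-20


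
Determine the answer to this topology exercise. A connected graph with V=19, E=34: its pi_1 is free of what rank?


For a connected graph: rank(pi_1) = b_1 = E - V + 1 = 1 - chi.
chi = V - E = 19 - 34 = -15.
rank = 1 - (-15) = 34 - 19 + 1 = 16

16


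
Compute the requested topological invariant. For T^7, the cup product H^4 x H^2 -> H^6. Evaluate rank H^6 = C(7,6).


Cup product: H^p x H^q -> H^{p+q}; here p+q = 4+2 = 6.
rank H^k(T^n) = C(n,k).
C(7,6) = 7

7


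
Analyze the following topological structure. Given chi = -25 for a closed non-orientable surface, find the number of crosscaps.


chi = 2 - k for closed non-orientable surfaces with k crosscaps.
-25 = 2 - k
k = 2 - (-25) = 27

27


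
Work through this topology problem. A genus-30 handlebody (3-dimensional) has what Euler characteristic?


A genus-g handlebody deformation retracts to a wedge of g circles.
chi(vee_g S^1) = 1 - g.
chi(H_30) = 1 - 30 = -29

-29


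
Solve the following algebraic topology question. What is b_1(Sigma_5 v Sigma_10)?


For a wedge: H_1(A v B) = H_1(A) + H_1(B).
b_1(Sigma_5) = 10, b_1(Sigma_10) = 20.
b_1 = 10 + 20 = 30

30


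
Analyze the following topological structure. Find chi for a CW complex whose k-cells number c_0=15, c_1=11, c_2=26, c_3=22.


chi = sum_k (-1)^k c_k.
= (-1)^0*15 + (-1)^1*11 + (-1)^2*26 + (-1)^3*22
= (15) + (-11) + (26) + (-22)
= 8

8


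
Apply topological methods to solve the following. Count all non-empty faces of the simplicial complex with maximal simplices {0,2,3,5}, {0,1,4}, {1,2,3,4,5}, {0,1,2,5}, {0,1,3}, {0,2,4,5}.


Each maximal simplex on m vertices has 2^m - 1 nonempty faces.
Take the union (dedupe shared faces).
Total distinct faces = 49

49


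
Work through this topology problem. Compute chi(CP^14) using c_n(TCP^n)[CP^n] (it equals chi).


For any closed oriented manifold, <e(TM),[M]> = chi(M).
chi(CP^14) = 14+1 = 15

15


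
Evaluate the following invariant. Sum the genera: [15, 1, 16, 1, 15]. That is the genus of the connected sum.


Genus is additive under connected sum of orientable surfaces.
g = 15 + 1 + 16 + 1 + 15 = 48

48


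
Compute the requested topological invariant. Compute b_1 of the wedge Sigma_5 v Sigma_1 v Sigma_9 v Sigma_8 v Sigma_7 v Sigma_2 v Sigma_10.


For a wedge X v Y: reduced H_k(X v Y) = H_k(X) + H_k(Y).
Each Sigma_g contributes b_1 = 2g.
b_1 = 10 + 2 + 18 + 16 + 14 + 4 + 20 = 84

84


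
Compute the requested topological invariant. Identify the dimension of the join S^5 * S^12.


Join of spheres: S^m * S^n = S^{m+n+1}.
dim = 5 + 12 + 1 = 18

18


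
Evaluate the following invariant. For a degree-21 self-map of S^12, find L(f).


On S^12: L(f) = tr(f_0*) + (-1)^12 tr(f_12*) = 1 + (-1)^12 * deg(f).
L(f) = 1 + (-1)^12 * 21 = 1 + 21 = 22

22


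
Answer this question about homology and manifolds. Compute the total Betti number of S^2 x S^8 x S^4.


Total Betti number is multiplicative under products.
Each S^d (d>=1) has total Betti number 2.
There are 3 sphere factors.
Total = 2^3 = 8

8


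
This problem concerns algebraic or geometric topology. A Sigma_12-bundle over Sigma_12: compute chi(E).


For a fiber bundle F -> E -> B (with CW structure): chi(E) = chi(B) * chi(F).
chi(Sigma_12) = -22, chi(Sigma_12) = -22.
chi(E) = (-22) * (-22) = 484

484


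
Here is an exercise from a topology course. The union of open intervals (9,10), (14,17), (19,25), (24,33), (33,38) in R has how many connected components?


Sort and merge overlapping open intervals.
Merged: (9,10), (14,17), (19,33), (33,38).
Number of components = 4

4


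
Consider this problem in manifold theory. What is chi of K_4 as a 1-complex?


K_4: V = 4, E = C(4,2) = 6.
chi = V - E = 4 - 6 = -2

-2


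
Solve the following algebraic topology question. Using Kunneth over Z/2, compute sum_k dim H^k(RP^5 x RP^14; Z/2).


dim H^*(RP^n; Z/2) = n+1 (one Z/2 in each degree 0..n).
Total Betti number is multiplicative.
Total = (5+1) * (14+1) = 6 * 15 = 90

90


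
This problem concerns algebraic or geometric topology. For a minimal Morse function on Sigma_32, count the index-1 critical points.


A perfect Morse function has m_k = b_k.
For Sigma_32: b_0=1, b_1=2g=64, b_2=1.
Saddles m_1 = 2g = 64

64


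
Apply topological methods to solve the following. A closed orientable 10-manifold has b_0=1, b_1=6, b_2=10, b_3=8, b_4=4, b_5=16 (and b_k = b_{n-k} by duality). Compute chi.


By Poincare duality b_k = b_{10-k}, so full Betti numbers: b_0=1, b_1=6, b_2=10, b_3=8, b_4=4, b_5=16, b_6=4, b_7=8, b_8=10, b_9=6, b_10=1.
chi = sum (-1)^k b_k = -14

-14


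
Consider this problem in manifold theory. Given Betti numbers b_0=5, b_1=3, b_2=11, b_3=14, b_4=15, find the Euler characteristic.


chi = sum_k (-1)^k b_k.
= (5) + (-3) + (11) + (-14) + (15)
= 14

14


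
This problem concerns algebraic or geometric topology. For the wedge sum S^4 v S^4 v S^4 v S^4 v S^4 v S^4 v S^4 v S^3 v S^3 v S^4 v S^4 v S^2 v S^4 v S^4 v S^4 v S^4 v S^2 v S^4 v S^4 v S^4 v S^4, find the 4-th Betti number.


For a wedge of spheres, H_k (k>0) is free on one generator per sphere of dimension k.
Spheres of dimension 4: count = 17.
b_4 = 17

17


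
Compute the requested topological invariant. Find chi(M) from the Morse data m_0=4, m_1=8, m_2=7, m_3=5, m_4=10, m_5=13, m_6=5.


Morse theory: chi(M) = sum_k (-1)^k m_k where m_k = #(index-k critical points).
= (4) + (-8) + (7) + (-5) + (10) + (-13) + (5) = 0

0


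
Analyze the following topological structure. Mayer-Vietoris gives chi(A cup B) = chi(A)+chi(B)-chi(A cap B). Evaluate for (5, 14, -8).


chi(A cup B) = chi(A) + chi(B) - chi(A cap B)
= 5 + (14) - (-8)
= 27

27


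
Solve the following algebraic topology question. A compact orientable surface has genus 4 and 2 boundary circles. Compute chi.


For a compact orientable surface with genus g and b boundary components: chi = 2 - 2g - b.
chi = 2 - 2*4 - 2 = 2 - 8 - 2 = -8

-8


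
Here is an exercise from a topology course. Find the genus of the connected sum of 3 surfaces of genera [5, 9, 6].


Genus is additive under connected sum of orientable surfaces.
g = 5 + 9 + 6 = 20

20


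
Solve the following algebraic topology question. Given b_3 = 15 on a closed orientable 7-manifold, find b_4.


Poincare duality for closed orientable n-manifolds: b_k = b_{n-k}.
Here n = 7, so b_4 = b_3 = 15

15


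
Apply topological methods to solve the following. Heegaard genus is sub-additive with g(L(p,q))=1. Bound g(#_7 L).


Heegaard genus satisfies g(A#B) <= g(A) + g(B).
Each lens space has g = 1.
Upper bound: 7 * 1 = 7

7


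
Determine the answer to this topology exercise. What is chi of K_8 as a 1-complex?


K_8: V = 8, E = C(8,2) = 28.
chi = V - E = 8 - 28 = -20

-20


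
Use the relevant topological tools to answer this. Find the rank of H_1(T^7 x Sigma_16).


pi_1(A x B) = pi_1(A) x pi_1(B); rank of abelianization = b_1.
b_1(T^7) = 7, b_1(Sigma_16) = 2*16 = 32.
b_1(product) = 7 + 32 = 39

39


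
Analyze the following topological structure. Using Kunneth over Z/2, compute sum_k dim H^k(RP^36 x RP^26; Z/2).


dim H^*(RP^n; Z/2) = n+1 (one Z/2 in each degree 0..n).
Total Betti number is multiplicative.
Total = (36+1) * (26+1) = 37 * 27 = 999

999


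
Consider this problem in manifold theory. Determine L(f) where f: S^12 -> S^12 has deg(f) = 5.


On S^12: L(f) = tr(f_0*) + (-1)^12 tr(f_12*) = 1 + (-1)^12 * deg(f).
L(f) = 1 + (-1)^12 * 5 = 1 + 5 = 6

6


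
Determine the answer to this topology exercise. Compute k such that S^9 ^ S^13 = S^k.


S^m ^ S^n = S^{m+n}.
k = 9 + 13 = 22

22


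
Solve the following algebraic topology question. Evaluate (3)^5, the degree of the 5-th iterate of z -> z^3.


deg(f) = 3. Degree is multiplicative: deg(f^5) = (deg f)^5.
deg(f^5) = (3)^5 = 243

243


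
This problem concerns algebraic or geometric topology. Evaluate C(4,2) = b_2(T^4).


By the Kunneth formula, b_k(T^n) = C(n,k).
b_2(T^4) = C(4,2).
C(4,2) = 4!/(2!*2!) = 6

6


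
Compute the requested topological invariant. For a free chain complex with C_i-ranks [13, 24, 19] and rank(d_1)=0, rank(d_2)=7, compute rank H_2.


rank H_k = rank(ker d_k) - rank(im d_{k+1}).
rank(ker d_2) = rank(C_2) - rank(d_2) = 19 - 7 = 12.
rank(im d_{2+1}) = 0.
rank H_2 = 12 - 0 = 12

12


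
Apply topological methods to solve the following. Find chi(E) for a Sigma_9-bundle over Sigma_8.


For a fiber bundle F -> E -> B (with CW structure): chi(E) = chi(B) * chi(F).
chi(Sigma_8) = -14, chi(Sigma_9) = -16.
chi(E) = (-14) * (-16) = 224

224


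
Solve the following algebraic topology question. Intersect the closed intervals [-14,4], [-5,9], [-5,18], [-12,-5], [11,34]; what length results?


Intersection = [max(a_i), min(b_i)] = [11, -5].
Since 11 > -5, the intersection is empty.
Length = 0

0


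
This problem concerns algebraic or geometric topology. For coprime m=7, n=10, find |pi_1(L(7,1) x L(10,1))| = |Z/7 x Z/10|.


pi_1(X x Y) = pi_1(X) x pi_1(Y).
pi_1(L(7,1)) = Z/7, pi_1(L(10,1)) = Z/10.
|Z/7 x Z/10| = 7 * 10 = 70

70


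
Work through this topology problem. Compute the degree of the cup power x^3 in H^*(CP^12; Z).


|x| = 2 in H^*(CP^n).
|x^3| = 3 * |x| = 3 * 2 = 6

6


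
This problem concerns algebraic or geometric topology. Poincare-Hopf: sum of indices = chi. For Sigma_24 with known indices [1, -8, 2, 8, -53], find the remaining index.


Poincare-Hopf: sum of indices = chi(M).
chi(Sigma_24) = 2 - 2*24 = -46.
Sum of known indices = -50.
x = chi - (sum known) = -46 - (-50) = 4

4


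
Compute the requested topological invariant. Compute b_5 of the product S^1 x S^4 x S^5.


Each S^d has Poincare polynomial 1 + t^d.
The product S^1 x S^4 x S^5 has Poincare polynomial prod(1+t^d_i).
Expanding: b_0=1, b_1=1, b_4=1, b_5=2, b_6=1, b_9=1, b_10=1.
b_5 = 2

2


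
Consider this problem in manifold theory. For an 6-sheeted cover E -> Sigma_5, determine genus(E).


For an n-sheeted cover: chi(E) = n * chi(B).
chi(Sigma_5) = 2 - 2*5 = -8.
chi(E) = 6 * (-8) = -48.
genus(E) = (2 - chi(E))/2 = (2 - (-48))/2 = 50/2 = 25

25


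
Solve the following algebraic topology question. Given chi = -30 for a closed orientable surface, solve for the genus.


chi = 2 - 2g for closed orientable surfaces.
-30 = 2 - 2g
2g = 2 - (-30) = 32
g = 16

16


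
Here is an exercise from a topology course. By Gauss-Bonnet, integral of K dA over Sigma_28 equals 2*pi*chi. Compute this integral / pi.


Gauss-Bonnet: integral K dA = 2*pi*chi(M).
chi(Sigma_28) = 2 - 2*28 = -54.
(integral K dA)/pi = 2*chi = 2*(-54) = -108

-108


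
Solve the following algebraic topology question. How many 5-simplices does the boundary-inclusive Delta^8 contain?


Delta^8 has 8+1 vertices. A 5-face is a choice of 5+1 vertices.
f_5 = C(8+1, 5+1) = C(9,6) = 84

84


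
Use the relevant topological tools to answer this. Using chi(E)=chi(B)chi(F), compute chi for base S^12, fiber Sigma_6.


chi(S^12) = 2 (n even), chi(Sigma_6) = 2 - 2*6 = -10.
chi(E) = 2 * (-10) = -20

-20


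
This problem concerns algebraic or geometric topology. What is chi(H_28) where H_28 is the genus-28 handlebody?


A genus-g handlebody deformation retracts to a wedge of g circles.
chi(vee_g S^1) = 1 - g.
chi(H_28) = 1 - 28 = -27

-27


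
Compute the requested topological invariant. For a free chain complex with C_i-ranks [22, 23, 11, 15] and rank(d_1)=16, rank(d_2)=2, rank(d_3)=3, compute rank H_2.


rank H_k = rank(ker d_k) - rank(im d_{k+1}).
rank(ker d_2) = rank(C_2) - rank(d_2) = 11 - 2 = 9.
rank(im d_{2+1}) = 3.
rank H_2 = 9 - 3 = 6

6


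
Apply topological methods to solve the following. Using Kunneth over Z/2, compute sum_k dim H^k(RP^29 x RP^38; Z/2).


dim H^*(RP^n; Z/2) = n+1 (one Z/2 in each degree 0..n).
Total Betti number is multiplicative.
Total = (29+1) * (38+1) = 30 * 39 = 1170

1170


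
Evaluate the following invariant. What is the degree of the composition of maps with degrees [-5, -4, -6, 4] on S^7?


Degree is multiplicative: deg(composition) = product of degrees.
= (-5) * (-4) * (-6) * (4) = -480

-480


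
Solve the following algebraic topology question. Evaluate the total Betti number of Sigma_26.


For Sigma_26: b_0 = 1, b_1 = 2g = 52, b_2 = 1.
Total = 1 + 52 + 1 = 54

54


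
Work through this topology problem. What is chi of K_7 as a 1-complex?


K_7: V = 7, E = C(7,2) = 21.
chi = V - E = 7 - 21 = -14

-14


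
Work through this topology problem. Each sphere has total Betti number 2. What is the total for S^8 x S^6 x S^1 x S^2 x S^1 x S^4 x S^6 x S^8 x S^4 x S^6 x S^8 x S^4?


Total Betti number is multiplicative under products.
Each S^d (d>=1) has total Betti number 2.
There are 12 sphere factors.
Total = 2^12 = 4096

4096


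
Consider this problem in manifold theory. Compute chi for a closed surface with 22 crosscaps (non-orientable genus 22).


For a non-orientable closed surface with k crosscaps: chi = 2 - k.
Here k = 22.
chi = 2 - 22 = -20

-20


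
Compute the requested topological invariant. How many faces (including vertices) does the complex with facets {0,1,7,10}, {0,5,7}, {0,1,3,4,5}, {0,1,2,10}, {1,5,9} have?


Each maximal simplex on m vertices has 2^m - 1 nonempty faces.
Take the union (dedupe shared faces).
Total distinct faces = 57

57


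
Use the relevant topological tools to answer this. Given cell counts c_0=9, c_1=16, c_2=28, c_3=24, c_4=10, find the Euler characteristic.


chi = sum_k (-1)^k c_k.
= (-1)^0*9 + (-1)^1*16 + (-1)^2*28 + (-1)^3*24 + (-1)^4*10
= (9) + (-16) + (28) + (-24) + (10)
= 7

7


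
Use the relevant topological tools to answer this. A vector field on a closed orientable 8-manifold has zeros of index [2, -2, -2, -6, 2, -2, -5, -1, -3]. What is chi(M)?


Poincare-Hopf: chi(M) = sum of indices of zeros.
chi = (2) + (-2) + (-2) + (-6) + (2) + (-2) + (-5) + (-1) + (-3) = -17

-17


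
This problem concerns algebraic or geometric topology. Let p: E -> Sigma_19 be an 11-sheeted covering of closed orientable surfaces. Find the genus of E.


For an n-sheeted cover: chi(E) = n * chi(B).
chi(Sigma_19) = 2 - 2*19 = -36.
chi(E) = 11 * (-36) = -396.
genus(E) = (2 - chi(E))/2 = (2 - (-396))/2 = 398/2 = 199

199


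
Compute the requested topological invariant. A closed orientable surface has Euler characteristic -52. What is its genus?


chi = 2 - 2g for closed orientable surfaces.
-52 = 2 - 2g
2g = 2 - (-52) = 54
g = 27

27


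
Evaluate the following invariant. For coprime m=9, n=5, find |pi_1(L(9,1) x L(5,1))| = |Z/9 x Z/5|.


pi_1(X x Y) = pi_1(X) x pi_1(Y).
pi_1(L(9,1)) = Z/9, pi_1(L(5,1)) = Z/5.
|Z/9 x Z/5| = 9 * 5 = 45

45


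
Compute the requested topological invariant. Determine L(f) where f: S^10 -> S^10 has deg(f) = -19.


On S^10: L(f) = tr(f_0*) + (-1)^10 tr(f_10*) = 1 + (-1)^10 * deg(f).
L(f) = 1 + (-1)^10 * -19 = 1 + -19 = -18

-18


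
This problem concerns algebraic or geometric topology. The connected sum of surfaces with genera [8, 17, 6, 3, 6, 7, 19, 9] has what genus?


Genus is additive under connected sum of orientable surfaces.
g = 8 + 17 + 6 + 3 + 6 + 7 + 19 + 9 = 75

75


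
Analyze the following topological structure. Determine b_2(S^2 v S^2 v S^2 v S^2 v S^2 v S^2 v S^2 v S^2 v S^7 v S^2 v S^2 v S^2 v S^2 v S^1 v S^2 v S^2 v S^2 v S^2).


For a wedge of spheres, H_k (k>0) is free on one generator per sphere of dimension k.
Spheres of dimension 2: count = 16.
b_2 = 16

16


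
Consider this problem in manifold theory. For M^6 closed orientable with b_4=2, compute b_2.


Poincare duality for closed orientable n-manifolds: b_k = b_{n-k}.
Here n = 6, so b_2 = b_4 = 2

2


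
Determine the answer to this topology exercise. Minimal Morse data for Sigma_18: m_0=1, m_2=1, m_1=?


A perfect Morse function has m_k = b_k.
For Sigma_18: b_0=1, b_1=2g=36, b_2=1.
Saddles m_1 = 2g = 36

36


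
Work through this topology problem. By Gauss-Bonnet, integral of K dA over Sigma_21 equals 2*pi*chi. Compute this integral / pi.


Gauss-Bonnet: integral K dA = 2*pi*chi(M).
chi(Sigma_21) = 2 - 2*21 = -40.
(integral K dA)/pi = 2*chi = 2*(-40) = -80

-80


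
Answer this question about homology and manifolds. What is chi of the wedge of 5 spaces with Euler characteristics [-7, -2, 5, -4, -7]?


chi(A v B) = chi(A) + chi(B) - 1 (one point identified).
For 5 spaces: chi = (sum chi_i) - (5 - 1).
sum = -15; chi = -15 - 4 = -19

-19


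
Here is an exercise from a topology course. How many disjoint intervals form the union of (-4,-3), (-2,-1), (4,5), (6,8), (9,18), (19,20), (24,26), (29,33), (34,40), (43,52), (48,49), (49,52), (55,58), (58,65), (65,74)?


Sort and merge overlapping open intervals.
Merged: (-4,-3), (-2,-1), (4,5), (6,8), (9,18), (19,20), (24,26), (29,33), (34,40), (43,52), (55,58), (58,65), (65,74).
Number of components = 13

13


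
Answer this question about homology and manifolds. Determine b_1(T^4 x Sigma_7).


pi_1(A x B) = pi_1(A) x pi_1(B); rank of abelianization = b_1.
b_1(T^4) = 4, b_1(Sigma_7) = 2*7 = 14.
b_1(product) = 4 + 14 = 18

18


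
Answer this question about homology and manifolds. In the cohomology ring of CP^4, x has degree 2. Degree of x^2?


|x| = 2 in H^*(CP^n).
|x^2| = 2 * |x| = 2 * 2 = 4

4


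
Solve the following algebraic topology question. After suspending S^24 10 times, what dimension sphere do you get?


Each suspension raises dimension by 1: Sigma S^n = S^{n+1}.
Sigma^10 S^24 = S^{24+10} = S^34

34


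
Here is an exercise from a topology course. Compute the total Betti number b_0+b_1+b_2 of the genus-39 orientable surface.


For Sigma_39: b_0 = 1, b_1 = 2g = 78, b_2 = 1.
Total = 1 + 78 + 1 = 80

80


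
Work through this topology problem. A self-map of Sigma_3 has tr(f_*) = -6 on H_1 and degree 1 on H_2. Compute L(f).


L(f) = tr(f_0*) - tr(f_1*) + tr(f_2*).
= 1 - (-6) + (1)
= 8

8


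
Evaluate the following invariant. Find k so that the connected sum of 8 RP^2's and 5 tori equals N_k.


Since a >= 1, the sum is non-orientable; each T^2 can be replaced by RP^2 # RP^2 (since T^2#RP^2 = 3RP^2).
Total crosscaps k = 8 + 2*5 = 18.
Check via chi: chi = 8*1 + 5*0 - (8+5-1)*2 = -16 = 2 - k = -16. Consistent.

18


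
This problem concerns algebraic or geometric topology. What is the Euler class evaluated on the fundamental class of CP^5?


For any closed oriented manifold, <e(TM),[M]> = chi(M).
chi(CP^5) = 5+1 = 6

6


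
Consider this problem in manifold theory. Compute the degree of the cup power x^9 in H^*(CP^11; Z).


|x| = 2 in H^*(CP^n).
|x^9| = 9 * |x| = 9 * 2 = 18

18


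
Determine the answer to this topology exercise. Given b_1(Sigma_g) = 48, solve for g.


For a closed orientable surface: b_1 = 2g.
48 = 2g
g = 48 / 2 = 24

24


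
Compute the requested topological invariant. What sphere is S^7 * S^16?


Join of spheres: S^m * S^n = S^{m+n+1}.
dim = 7 + 16 + 1 = 24

24


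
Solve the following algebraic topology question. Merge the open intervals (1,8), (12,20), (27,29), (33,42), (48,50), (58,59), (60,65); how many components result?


Sort and merge overlapping open intervals.
Merged: (1,8), (12,20), (27,29), (33,42), (48,50), (58,59), (60,65).
Number of components = 7

7


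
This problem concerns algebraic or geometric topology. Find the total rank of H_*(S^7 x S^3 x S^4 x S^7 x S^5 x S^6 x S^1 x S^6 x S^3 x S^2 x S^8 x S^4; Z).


Total Betti number is multiplicative under products.
Each S^d (d>=1) has total Betti number 2.
There are 12 sphere factors.
Total = 2^12 = 4096

4096


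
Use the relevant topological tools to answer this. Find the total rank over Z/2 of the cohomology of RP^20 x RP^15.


dim H^*(RP^n; Z/2) = n+1 (one Z/2 in each degree 0..n).
Total Betti number is multiplicative.
Total = (20+1) * (15+1) = 21 * 16 = 336

336


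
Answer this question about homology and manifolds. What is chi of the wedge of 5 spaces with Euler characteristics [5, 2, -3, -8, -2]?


chi(A v B) = chi(A) + chi(B) - 1 (one point identified).
For 5 spaces: chi = (sum chi_i) - (5 - 1).
sum = -6; chi = -6 - 4 = -10

-10


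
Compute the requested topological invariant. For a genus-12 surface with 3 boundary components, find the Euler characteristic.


For a compact orientable surface with genus g and b boundary components: chi = 2 - 2g - b.
chi = 2 - 2*12 - 3 = 2 - 24 - 3 = -25

-25


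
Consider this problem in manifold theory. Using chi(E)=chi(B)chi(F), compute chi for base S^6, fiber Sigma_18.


chi(S^6) = 2 (n even), chi(Sigma_18) = 2 - 2*18 = -34.
chi(E) = 2 * (-34) = -68

-68


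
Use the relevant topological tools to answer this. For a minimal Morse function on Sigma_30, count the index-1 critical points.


A perfect Morse function has m_k = b_k.
For Sigma_30: b_0=1, b_1=2g=60, b_2=1.
Saddles m_1 = 2g = 60

60


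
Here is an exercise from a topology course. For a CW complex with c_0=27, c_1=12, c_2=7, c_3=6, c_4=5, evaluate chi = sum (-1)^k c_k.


chi = sum_k (-1)^k c_k.
= (-1)^0*27 + (-1)^1*12 + (-1)^2*7 + (-1)^3*6 + (-1)^4*5
= (27) + (-12) + (7) + (-6) + (5)
= 21

21


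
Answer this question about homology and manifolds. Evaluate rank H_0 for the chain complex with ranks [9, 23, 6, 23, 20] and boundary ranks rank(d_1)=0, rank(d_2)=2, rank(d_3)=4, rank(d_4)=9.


rank H_k = rank(ker d_k) - rank(im d_{k+1}).
rank(ker d_0) = rank(C_0) - rank(d_0) = 9 - 0 = 9.
rank(im d_{0+1}) = 0.
rank H_0 = 9 - 0 = 9

9


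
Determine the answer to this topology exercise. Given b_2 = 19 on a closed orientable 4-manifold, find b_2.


Poincare duality for closed orientable n-manifolds: b_k = b_{n-k}.
Here n = 4, so b_2 = b_2 = 19

19


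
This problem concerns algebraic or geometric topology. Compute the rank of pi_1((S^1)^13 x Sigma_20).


pi_1(A x B) = pi_1(A) x pi_1(B); rank of abelianization = b_1.
b_1(T^13) = 13, b_1(Sigma_20) = 2*20 = 40.
b_1(product) = 13 + 40 = 53

53


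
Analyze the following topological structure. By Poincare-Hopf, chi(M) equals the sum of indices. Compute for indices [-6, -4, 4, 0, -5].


Poincare-Hopf: chi(M) = sum of indices of zeros.
chi = (-6) + (-4) + (4) + (0) + (-5) = -11

-11


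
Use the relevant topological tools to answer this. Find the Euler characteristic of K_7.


K_7: V = 7, E = C(7,2) = 21.
chi = V - E = 7 - 21 = -14

-14


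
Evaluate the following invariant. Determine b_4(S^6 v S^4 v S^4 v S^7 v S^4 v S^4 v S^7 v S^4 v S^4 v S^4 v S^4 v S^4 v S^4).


For a wedge of spheres, H_k (k>0) is free on one generator per sphere of dimension k.
Spheres of dimension 4: count = 10.
b_4 = 10

10
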